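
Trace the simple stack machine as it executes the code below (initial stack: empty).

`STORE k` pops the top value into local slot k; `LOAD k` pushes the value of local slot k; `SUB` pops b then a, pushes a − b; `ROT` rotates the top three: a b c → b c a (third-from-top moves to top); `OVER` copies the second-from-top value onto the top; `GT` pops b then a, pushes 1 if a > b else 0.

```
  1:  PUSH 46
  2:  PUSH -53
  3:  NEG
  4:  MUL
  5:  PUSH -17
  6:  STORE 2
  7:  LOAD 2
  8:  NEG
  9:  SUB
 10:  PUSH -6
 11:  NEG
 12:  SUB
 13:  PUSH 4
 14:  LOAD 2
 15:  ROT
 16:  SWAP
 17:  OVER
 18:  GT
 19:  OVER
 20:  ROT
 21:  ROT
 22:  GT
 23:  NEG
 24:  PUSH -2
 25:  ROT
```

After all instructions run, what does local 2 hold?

PUSH 46  -> 46
PUSH -53 -> 46 -53
NEG      -> 46 53
MUL      -> 2438
PUSH -17 -> 2438 -17
STORE 2  -> 2438
LOAD 2   -> 2438 -17
NEG      -> 2438 17
SUB      -> 2421
PUSH -6  -> 2421 -6
NEG      -> 2421 6
SUB      -> 2415
PUSH 4   -> 2415 4
LOAD 2   -> 2415 4 -17
ROT      -> 4 -17 2415
SWAP     -> 4 2415 -17
OVER     -> 4 2415 -17 2415
GT       -> 4 2415 0
OVER     -> 4 2415 0 2415
ROT      -> 4 0 2415 2415
ROT      -> 4 2415 2415 0
GT       -> 4 2415 1
NEG      -> 4 2415 -1
PUSH -2  -> 4 2415 -1 -2
ROT      -> 4 -1 -2 2415

-17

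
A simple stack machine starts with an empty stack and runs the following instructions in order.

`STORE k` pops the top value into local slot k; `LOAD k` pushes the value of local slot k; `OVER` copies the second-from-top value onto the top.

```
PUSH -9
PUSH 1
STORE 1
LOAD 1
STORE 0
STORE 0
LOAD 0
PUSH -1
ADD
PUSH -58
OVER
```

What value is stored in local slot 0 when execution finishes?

-9

PUSH -9  -> [-9]
PUSH 1   -> [-9, 1]
STORE 1  -> [-9]
LOAD 1   -> [-9, 1]
STORE 0  -> [-9]
STORE 0  -> []
LOAD 0   -> [-9]
PUSH -1  -> [-9, -1]
ADD      -> [-10]
PUSH -58 -> [-10, -58]
OVER     -> [-10, -58, -10]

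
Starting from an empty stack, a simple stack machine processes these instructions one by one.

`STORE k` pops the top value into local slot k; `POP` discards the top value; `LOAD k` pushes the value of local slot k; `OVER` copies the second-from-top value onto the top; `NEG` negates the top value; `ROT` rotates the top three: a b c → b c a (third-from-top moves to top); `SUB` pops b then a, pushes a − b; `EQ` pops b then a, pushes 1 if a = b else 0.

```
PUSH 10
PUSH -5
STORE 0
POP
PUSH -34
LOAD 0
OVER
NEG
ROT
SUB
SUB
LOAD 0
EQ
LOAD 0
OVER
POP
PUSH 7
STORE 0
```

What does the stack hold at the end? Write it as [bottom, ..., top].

PUSH 10  : 10
PUSH -5  : 10 -5
STORE 0  : 10
POP      : (empty)
PUSH -34 : -34
LOAD 0   : -34 -5
OVER     : -34 -5 -34
NEG      : -34 -5 34
ROT      : -5 34 -34
SUB      : -5 68
SUB      : -73
LOAD 0   : -73 -5
EQ       : 0
LOAD 0   : 0 -5
OVER     : 0 -5 0
POP      : 0 -5
PUSH 7   : 0 -5 7
STORE 0  : 0 -5

[0, -5]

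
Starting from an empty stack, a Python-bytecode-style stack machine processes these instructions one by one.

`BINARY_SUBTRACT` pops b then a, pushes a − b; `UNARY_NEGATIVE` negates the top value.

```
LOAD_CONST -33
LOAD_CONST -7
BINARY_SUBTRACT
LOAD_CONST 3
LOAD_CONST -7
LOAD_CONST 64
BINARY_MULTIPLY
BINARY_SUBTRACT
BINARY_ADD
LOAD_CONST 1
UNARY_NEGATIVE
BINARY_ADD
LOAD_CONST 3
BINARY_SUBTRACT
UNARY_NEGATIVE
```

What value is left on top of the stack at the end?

LOAD_CONST -33  -> [-33]
LOAD_CONST -7   -> [-33, -7]
BINARY_SUBTRACT -> [-26]
LOAD_CONST 3    -> [-26, 3]
LOAD_CONST -7   -> [-26, 3, -7]
LOAD_CONST 64   -> [-26, 3, -7, 64]
BINARY_MULTIPLY -> [-26, 3, -448]
BINARY_SUBTRACT -> [-26, 451]
BINARY_ADD      -> [425]
LOAD_CONST 1    -> [425, 1]
UNARY_NEGATIVE  -> [425, -1]
BINARY_ADD      -> [424]
LOAD_CONST 3    -> [424, 3]
BINARY_SUBTRACT -> [421]
UNARY_NEGATIVE  -> [-421]

-421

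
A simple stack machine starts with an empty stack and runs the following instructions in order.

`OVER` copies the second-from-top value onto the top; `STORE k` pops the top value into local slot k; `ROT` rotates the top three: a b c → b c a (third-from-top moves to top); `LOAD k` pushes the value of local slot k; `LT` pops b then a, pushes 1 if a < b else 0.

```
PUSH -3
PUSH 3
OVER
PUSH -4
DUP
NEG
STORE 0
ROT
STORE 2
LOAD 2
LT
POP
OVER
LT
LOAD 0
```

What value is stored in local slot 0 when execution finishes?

4

PUSH -3 -> [-3]
PUSH 3  -> [-3, 3]
OVER    -> [-3, 3, -3]
PUSH -4 -> [-3, 3, -3, -4]
DUP     -> [-3, 3, -3, -4, -4]
NEG     -> [-3, 3, -3, -4, 4]
STORE 0 -> [-3, 3, -3, -4]
ROT     -> [-3, -3, -4, 3]
STORE 2 -> [-3, -3, -4]
LOAD 2  -> [-3, -3, -4, 3]
LT      -> [-3, -3, 1]
POP     -> [-3, -3]
OVER    -> [-3, -3, -3]
LT      -> [-3, 0]
LOAD 0  -> [-3, 0, 4]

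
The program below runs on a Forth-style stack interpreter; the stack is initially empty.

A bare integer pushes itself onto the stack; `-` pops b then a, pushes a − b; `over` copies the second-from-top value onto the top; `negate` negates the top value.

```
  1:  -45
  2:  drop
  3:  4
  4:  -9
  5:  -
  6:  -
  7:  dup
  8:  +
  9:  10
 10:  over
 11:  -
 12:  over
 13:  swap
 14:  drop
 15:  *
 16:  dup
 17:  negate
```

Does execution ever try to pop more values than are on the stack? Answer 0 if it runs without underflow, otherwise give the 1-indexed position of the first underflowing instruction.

6

-45   -45
drop  (empty)
4     4
-9    4 -9
-     13
-  — needs 2 operands, stack has 1 → underflow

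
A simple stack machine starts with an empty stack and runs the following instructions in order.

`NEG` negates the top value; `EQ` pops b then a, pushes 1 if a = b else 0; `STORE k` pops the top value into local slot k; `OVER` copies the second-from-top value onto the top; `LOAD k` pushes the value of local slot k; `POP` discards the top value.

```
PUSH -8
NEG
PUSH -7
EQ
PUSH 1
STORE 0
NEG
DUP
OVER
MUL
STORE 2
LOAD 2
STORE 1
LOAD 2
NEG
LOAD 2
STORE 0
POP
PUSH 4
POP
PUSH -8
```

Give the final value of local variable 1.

0

PUSH -8 → -8
NEG     → 8
PUSH -7 → 8 -7
EQ      → 0
PUSH 1  → 0 1
STORE 0 → 0
NEG     → 0
DUP     → 0 0
OVER    → 0 0 0
MUL     → 0 0
STORE 2 → 0
LOAD 2  → 0 0
STORE 1 → 0
LOAD 2  → 0 0
NEG     → 0 0
LOAD 2  → 0 0 0
STORE 0 → 0 0
POP     → 0
PUSH 4  → 0 4
POP     → 0
PUSH -8 → 0 -8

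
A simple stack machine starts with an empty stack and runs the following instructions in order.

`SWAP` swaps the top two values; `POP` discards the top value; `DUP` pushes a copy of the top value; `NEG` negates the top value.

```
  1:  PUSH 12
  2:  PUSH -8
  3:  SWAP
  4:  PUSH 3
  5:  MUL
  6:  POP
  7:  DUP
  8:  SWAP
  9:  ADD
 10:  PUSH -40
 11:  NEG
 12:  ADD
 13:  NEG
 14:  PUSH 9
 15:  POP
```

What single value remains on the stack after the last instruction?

-24

PUSH 12  → 12
PUSH -8  → 12 -8
SWAP     → -8 12
PUSH 3   → -8 12 3
MUL      → -8 36
POP      → -8
DUP      → -8 -8
SWAP     → -8 -8
ADD      → -16
PUSH -40 → -16 -40
NEG      → -16 40
ADD      → 24
NEG      → -24
PUSH 9   → -24 9
POP      → -24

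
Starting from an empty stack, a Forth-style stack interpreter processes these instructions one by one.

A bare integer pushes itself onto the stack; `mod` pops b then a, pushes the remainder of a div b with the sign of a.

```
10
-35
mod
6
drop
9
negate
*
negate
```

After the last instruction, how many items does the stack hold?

1

10     -> [10]
-35    -> [10, -35]
mod    -> [10]
6      -> [10, 6]
drop   -> [10]
9      -> [10, 9]
negate -> [10, -9]
*      -> [-90]
negate -> [90]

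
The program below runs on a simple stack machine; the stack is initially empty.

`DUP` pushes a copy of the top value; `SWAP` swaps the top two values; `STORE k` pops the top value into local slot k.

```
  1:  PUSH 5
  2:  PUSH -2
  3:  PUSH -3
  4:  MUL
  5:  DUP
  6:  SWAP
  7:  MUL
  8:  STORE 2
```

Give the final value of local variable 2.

36

PUSH 5   5
PUSH -2  5 -2
PUSH -3  5 -2 -3
MUL      5 6
DUP      5 6 6
SWAP     5 6 6
MUL      5 36
STORE 2  5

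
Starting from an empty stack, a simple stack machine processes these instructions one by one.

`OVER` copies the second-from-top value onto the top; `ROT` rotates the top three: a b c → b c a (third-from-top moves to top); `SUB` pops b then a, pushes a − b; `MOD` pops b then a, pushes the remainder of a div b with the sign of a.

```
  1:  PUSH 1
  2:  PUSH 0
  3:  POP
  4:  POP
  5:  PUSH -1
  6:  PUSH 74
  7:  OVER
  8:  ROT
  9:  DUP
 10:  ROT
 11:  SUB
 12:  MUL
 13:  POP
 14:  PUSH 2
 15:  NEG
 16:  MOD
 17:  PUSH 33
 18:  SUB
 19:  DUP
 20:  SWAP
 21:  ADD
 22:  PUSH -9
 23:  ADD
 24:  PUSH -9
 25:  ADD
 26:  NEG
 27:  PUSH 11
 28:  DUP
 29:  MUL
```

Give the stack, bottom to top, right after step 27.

PUSH 1  : [1]
PUSH 0  : [1, 0]
POP     : [1]
POP     : []
PUSH -1 : [-1]
PUSH 74 : [-1, 74]
OVER    : [-1, 74, -1]
ROT     : [74, -1, -1]
DUP     : [74, -1, -1, -1]
ROT     : [74, -1, -1, -1]
SUB     : [74, -1, 0]
MUL     : [74, 0]
POP     : [74]
PUSH 2  : [74, 2]
NEG     : [74, -2]
MOD     : [0]
PUSH 33 : [0, 33]
SUB     : [-33]
DUP     : [-33, -33]
SWAP    : [-33, -33]
ADD     : [-66]
PUSH -9 : [-66, -9]
ADD     : [-75]
PUSH -9 : [-75, -9]
ADD     : [-84]
NEG     : [84]
PUSH 11 : [84, 11]

[84, 11]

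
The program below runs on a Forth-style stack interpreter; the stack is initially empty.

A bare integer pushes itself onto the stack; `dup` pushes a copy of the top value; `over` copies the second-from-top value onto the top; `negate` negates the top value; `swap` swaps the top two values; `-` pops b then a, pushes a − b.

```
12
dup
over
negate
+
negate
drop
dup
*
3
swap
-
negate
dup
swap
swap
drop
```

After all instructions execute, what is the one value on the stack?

141

12     : [12]
dup    : [12, 12]
over   : [12, 12, 12]
negate : [12, 12, -12]
+      : [12, 0]
negate : [12, 0]
drop   : [12]
dup    : [12, 12]
*      : [144]
3      : [144, 3]
swap   : [3, 144]
-      : [-141]
negate : [141]
dup    : [141, 141]
swap   : [141, 141]
swap   : [141, 141]
drop   : [141]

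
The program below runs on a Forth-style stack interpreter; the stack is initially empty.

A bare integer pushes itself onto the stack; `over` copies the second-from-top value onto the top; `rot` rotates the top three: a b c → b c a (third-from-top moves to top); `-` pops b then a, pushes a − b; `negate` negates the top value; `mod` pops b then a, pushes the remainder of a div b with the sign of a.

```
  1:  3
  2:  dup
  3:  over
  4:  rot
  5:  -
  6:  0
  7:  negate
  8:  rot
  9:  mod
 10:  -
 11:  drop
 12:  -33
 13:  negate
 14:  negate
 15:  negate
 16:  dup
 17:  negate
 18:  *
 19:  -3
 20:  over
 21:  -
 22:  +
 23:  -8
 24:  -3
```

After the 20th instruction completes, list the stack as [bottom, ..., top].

3      -> 3
dup    -> 3 3
over   -> 3 3 3
rot    -> 3 3 3
-      -> 3 0
0      -> 3 0 0
negate -> 3 0 0
rot    -> 0 0 3
mod    -> 0 0
-      -> 0
drop   -> (empty)
-33    -> -33
negate -> 33
negate -> -33
negate -> 33
dup    -> 33 33
negate -> 33 -33
*      -> -1089
-3     -> -1089 -3
over   -> -1089 -3 -1089

[-1089, -3, -1089]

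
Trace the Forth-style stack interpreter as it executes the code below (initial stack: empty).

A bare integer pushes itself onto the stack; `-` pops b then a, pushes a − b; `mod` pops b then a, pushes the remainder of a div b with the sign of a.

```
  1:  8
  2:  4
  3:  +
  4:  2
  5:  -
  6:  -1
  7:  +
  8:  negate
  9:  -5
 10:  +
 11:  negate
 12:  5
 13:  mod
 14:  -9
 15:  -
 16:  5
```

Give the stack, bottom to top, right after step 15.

8      → 8
4      → 8 4
+      → 12
2      → 12 2
-      → 10
-1     → 10 -1
+      → 9
negate → -9
-5     → -9 -5
+      → -14
negate → 14
5      → 14 5
mod    → 4
-9     → 4 -9
-      → 13

[13]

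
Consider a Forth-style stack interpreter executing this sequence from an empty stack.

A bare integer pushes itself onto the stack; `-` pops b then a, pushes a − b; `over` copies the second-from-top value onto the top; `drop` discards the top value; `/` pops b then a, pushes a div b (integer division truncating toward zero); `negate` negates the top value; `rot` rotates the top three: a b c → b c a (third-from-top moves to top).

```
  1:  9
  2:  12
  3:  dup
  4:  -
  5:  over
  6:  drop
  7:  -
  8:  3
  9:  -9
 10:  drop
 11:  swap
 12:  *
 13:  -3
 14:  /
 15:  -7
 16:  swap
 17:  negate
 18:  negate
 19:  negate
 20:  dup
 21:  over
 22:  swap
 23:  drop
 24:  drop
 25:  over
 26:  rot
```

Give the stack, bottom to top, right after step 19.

9      : [9]
12     : [9, 12]
dup    : [9, 12, 12]
-      : [9, 0]
over   : [9, 0, 9]
drop   : [9, 0]
-      : [9]
3      : [9, 3]
-9     : [9, 3, -9]
drop   : [9, 3]
swap   : [3, 9]
*      : [27]
-3     : [27, -3]
/      : [-9]
-7     : [-9, -7]
swap   : [-7, -9]
negate : [-7, 9]
negate : [-7, -9]
negate : [-7, 9]

[-7, 9]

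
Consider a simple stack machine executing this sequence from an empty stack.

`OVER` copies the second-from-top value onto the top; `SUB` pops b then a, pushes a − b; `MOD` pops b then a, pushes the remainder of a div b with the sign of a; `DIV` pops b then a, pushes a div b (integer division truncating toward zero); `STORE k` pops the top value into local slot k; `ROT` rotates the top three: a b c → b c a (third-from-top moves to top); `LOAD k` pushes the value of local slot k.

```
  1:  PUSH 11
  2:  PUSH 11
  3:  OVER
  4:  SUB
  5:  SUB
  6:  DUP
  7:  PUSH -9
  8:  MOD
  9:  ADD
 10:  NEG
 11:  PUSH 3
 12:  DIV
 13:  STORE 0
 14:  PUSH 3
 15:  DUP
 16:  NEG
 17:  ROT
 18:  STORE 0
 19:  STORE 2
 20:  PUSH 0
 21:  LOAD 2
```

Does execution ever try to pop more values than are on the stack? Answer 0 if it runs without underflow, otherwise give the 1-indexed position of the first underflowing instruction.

17

PUSH 11 -> [11]
PUSH 11 -> [11, 11]
OVER    -> [11, 11, 11]
SUB     -> [11, 0]
SUB     -> [11]
DUP     -> [11, 11]
PUSH -9 -> [11, 11, -9]
MOD     -> [11, 2]
ADD     -> [13]
NEG     -> [-13]
PUSH 3  -> [-13, 3]
DIV     -> [-4]
STORE 0 -> []
PUSH 3  -> [3]
DUP     -> [3, 3]
NEG     -> [3, -3]
ROT  — needs 3 operands, stack has 2 → underflow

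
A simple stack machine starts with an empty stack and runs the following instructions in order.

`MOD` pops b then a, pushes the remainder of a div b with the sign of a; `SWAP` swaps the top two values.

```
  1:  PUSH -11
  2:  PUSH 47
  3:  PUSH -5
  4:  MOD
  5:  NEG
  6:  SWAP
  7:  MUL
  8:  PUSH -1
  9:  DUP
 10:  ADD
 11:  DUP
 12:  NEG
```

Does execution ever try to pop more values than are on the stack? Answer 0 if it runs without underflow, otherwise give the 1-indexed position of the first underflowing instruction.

0

PUSH -11 → [-11]
PUSH 47  → [-11, 47]
PUSH -5  → [-11, 47, -5]
MOD      → [-11, 2]
NEG      → [-11, -2]
SWAP     → [-2, -11]
MUL      → [22]
PUSH -1  → [22, -1]
DUP      → [22, -1, -1]
ADD      → [22, -2]
DUP      → [22, -2, -2]
NEG      → [22, -2, 2]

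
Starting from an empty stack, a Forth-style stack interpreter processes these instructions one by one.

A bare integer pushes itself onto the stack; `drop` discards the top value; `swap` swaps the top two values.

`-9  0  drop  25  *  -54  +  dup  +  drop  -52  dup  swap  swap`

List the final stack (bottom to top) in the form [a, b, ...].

-9   -> [-9]
0    -> [-9, 0]
drop -> [-9]
25   -> [-9, 25]
*    -> [-225]
-54  -> [-225, -54]
+    -> [-279]
dup  -> [-279, -279]
+    -> [-558]
drop -> []
-52  -> [-52]
dup  -> [-52, -52]
swap -> [-52, -52]
swap -> [-52, -52]

[-52, -52]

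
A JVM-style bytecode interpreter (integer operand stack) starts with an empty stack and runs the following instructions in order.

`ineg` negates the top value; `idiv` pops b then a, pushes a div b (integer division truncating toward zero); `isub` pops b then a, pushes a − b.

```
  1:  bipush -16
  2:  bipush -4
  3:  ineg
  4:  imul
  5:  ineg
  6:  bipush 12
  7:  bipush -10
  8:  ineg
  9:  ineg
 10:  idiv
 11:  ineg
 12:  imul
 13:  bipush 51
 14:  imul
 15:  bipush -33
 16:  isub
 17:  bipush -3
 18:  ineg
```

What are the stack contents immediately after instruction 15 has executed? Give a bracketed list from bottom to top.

[3264, -33]

bipush -16 : -16
bipush -4  : -16 -4
ineg       : -16 4
imul       : -64
ineg       : 64
bipush 12  : 64 12
bipush -10 : 64 12 -10
ineg       : 64 12 10
ineg       : 64 12 -10
idiv       : 64 -1
ineg       : 64 1
imul       : 64
bipush 51  : 64 51
imul       : 3264
bipush -33 : 3264 -33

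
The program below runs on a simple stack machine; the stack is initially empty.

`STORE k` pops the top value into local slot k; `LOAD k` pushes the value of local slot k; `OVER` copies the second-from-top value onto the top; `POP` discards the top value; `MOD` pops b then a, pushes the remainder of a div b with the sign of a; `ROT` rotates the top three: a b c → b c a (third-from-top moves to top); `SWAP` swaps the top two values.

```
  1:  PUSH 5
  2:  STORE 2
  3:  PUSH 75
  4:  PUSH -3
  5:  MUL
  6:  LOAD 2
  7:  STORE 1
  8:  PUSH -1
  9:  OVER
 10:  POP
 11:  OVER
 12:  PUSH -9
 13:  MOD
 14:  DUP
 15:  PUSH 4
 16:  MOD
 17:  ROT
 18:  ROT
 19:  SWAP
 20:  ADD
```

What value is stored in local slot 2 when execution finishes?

5

PUSH 5   5
STORE 2  (empty)
PUSH 75  75
PUSH -3  75 -3
MUL      -225
LOAD 2   -225 5
STORE 1  -225
PUSH -1  -225 -1
OVER     -225 -1 -225
POP      -225 -1
OVER     -225 -1 -225
PUSH -9  -225 -1 -225 -9
MOD      -225 -1 0
DUP      -225 -1 0 0
PUSH 4   -225 -1 0 0 4
MOD      -225 -1 0 0
ROT      -225 0 0 -1
ROT      -225 0 -1 0
SWAP     -225 0 0 -1
ADD      -225 0 -1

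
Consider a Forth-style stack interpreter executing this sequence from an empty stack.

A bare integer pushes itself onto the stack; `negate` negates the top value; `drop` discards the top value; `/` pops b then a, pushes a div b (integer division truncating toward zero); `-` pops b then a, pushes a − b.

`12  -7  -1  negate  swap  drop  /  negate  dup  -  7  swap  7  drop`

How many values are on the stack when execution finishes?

12     : 12
-7     : 12 -7
-1     : 12 -7 -1
negate : 12 -7 1
swap   : 12 1 -7
drop   : 12 1
/      : 12
negate : -12
dup    : -12 -12
-      : 0
7      : 0 7
swap   : 7 0
7      : 7 0 7
drop   : 7 0

2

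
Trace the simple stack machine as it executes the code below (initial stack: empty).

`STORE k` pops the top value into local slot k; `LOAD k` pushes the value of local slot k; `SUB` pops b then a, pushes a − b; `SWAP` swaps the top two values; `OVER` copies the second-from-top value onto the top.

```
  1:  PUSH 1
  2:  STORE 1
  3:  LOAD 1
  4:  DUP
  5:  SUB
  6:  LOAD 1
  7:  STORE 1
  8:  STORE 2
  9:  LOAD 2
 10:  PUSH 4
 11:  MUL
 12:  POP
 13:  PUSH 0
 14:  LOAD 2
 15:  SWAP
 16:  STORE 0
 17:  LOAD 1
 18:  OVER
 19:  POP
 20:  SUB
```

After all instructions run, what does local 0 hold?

0

PUSH 1   1
STORE 1  (empty)
LOAD 1   1
DUP      1 1
SUB      0
LOAD 1   0 1
STORE 1  0
STORE 2  (empty)
LOAD 2   0
PUSH 4   0 4
MUL      0
POP      (empty)
PUSH 0   0
LOAD 2   0 0
SWAP     0 0
STORE 0  0
LOAD 1   0 1
OVER     0 1 0
POP      0 1
SUB      -1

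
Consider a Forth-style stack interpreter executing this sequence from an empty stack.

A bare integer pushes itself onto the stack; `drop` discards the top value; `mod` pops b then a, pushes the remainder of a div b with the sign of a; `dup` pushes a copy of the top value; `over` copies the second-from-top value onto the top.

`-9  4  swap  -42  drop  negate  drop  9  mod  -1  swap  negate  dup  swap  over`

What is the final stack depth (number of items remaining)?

-9     : [-9]
4      : [-9, 4]
swap   : [4, -9]
-42    : [4, -9, -42]
drop   : [4, -9]
negate : [4, 9]
drop   : [4]
9      : [4, 9]
mod    : [4]
-1     : [4, -1]
swap   : [-1, 4]
negate : [-1, -4]
dup    : [-1, -4, -4]
swap   : [-1, -4, -4]
over   : [-1, -4, -4, -4]

4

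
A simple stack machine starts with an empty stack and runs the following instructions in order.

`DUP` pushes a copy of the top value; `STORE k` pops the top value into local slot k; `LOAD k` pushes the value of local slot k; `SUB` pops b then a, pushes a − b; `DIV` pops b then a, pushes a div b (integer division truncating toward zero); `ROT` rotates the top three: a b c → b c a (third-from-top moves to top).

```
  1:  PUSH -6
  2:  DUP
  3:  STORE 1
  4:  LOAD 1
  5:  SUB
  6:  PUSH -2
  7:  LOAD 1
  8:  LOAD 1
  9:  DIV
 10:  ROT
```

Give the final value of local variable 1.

PUSH -6  -6
DUP      -6 -6
STORE 1  -6
LOAD 1   -6 -6
SUB      0
PUSH -2  0 -2
LOAD 1   0 -2 -6
LOAD 1   0 -2 -6 -6
DIV      0 -2 1
ROT      -2 1 0

-6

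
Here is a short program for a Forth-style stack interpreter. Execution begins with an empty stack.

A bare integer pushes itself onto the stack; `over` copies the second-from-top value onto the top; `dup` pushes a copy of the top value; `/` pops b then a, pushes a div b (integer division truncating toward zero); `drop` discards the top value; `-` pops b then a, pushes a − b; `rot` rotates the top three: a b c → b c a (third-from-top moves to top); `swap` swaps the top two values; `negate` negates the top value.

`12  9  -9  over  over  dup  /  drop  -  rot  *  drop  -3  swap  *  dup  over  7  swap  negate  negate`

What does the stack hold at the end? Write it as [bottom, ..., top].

12      12
9       12 9
-9      12 9 -9
over    12 9 -9 9
over    12 9 -9 9 -9
dup     12 9 -9 9 -9 -9
/       12 9 -9 9 1
drop    12 9 -9 9
-       12 9 -18
rot     9 -18 12
*       9 -216
drop    9
-3      9 -3
swap    -3 9
*       -27
dup     -27 -27
over    -27 -27 -27
7       -27 -27 -27 7
swap    -27 -27 7 -27
negate  -27 -27 7 27
negate  -27 -27 7 -27

[-27, -27, 7, -27]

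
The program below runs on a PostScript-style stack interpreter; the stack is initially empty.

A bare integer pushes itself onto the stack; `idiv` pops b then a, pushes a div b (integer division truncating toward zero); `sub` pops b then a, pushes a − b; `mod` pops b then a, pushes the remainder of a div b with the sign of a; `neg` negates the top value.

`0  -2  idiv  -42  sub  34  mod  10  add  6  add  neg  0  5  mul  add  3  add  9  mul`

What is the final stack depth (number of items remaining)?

0     0
-2    0 -2
idiv  0
-42   0 -42
sub   42
34    42 34
mod   8
10    8 10
add   18
6     18 6
add   24
neg   -24
0     -24 0
5     -24 0 5
mul   -24 0
add   -24
3     -24 3
add   -21
9     -21 9
mul   -189

1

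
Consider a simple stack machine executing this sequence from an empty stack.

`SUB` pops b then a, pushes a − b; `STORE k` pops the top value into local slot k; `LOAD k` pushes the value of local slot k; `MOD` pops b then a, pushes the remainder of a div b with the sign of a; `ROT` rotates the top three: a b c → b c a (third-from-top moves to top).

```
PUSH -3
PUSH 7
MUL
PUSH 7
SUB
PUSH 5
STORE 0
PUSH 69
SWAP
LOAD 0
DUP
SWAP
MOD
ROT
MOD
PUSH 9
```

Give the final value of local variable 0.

PUSH -3  [-3]
PUSH 7   [-3, 7]
MUL      [-21]
PUSH 7   [-21, 7]
SUB      [-28]
PUSH 5   [-28, 5]
STORE 0  [-28]
PUSH 69  [-28, 69]
SWAP     [69, -28]
LOAD 0   [69, -28, 5]
DUP      [69, -28, 5, 5]
SWAP     [69, -28, 5, 5]
MOD      [69, -28, 0]
ROT      [-28, 0, 69]
MOD      [-28, 0]
PUSH 9   [-28, 0, 9]

5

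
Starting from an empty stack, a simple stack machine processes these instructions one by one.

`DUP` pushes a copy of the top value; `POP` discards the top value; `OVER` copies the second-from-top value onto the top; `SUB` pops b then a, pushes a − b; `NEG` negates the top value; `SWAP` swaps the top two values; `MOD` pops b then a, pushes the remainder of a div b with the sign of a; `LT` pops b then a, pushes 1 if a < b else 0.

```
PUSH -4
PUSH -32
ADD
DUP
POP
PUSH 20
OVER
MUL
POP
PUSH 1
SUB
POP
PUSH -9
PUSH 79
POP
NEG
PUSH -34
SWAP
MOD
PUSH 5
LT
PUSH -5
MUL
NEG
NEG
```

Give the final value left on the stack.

PUSH -4  → [-4]
PUSH -32 → [-4, -32]
ADD      → [-36]
DUP      → [-36, -36]
POP      → [-36]
PUSH 20  → [-36, 20]
OVER     → [-36, 20, -36]
MUL      → [-36, -720]
POP      → [-36]
PUSH 1   → [-36, 1]
SUB      → [-37]
POP      → []
PUSH -9  → [-9]
PUSH 79  → [-9, 79]
POP      → [-9]
NEG      → [9]
PUSH -34 → [9, -34]
SWAP     → [-34, 9]
MOD      → [-7]
PUSH 5   → [-7, 5]
LT       → [1]
PUSH -5  → [1, -5]
MUL      → [-5]
NEG      → [5]
NEG      → [-5]

-5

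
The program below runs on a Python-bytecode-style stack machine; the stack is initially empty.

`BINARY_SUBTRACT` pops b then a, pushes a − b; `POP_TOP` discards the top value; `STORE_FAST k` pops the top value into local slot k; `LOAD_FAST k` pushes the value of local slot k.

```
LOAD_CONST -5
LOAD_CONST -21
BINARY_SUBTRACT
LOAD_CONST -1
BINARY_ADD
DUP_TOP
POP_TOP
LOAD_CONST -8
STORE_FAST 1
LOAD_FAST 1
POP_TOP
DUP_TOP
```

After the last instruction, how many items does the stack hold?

LOAD_CONST -5    [-5]
LOAD_CONST -21   [-5, -21]
BINARY_SUBTRACT  [16]
LOAD_CONST -1    [16, -1]
BINARY_ADD       [15]
DUP_TOP          [15, 15]
POP_TOP          [15]
LOAD_CONST -8    [15, -8]
STORE_FAST 1     [15]
LOAD_FAST 1      [15, -8]
POP_TOP          [15]
DUP_TOP          [15, 15]

2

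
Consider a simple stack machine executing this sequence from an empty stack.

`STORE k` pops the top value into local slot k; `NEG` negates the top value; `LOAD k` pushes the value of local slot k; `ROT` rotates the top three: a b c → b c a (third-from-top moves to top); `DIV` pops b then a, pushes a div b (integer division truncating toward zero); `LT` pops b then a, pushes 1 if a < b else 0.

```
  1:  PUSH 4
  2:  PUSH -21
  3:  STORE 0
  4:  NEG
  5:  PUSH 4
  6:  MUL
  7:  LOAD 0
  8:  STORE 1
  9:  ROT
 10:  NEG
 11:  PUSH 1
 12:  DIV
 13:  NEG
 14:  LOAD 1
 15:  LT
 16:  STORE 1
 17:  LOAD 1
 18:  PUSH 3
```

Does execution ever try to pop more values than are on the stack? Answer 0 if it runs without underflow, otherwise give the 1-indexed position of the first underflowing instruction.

9

PUSH 4    [4]
PUSH -21  [4, -21]
STORE 0   [4]
NEG       [-4]
PUSH 4    [-4, 4]
MUL       [-16]
LOAD 0    [-16, -21]
STORE 1   [-16]
ROT  — needs 3 operands, stack has 1 → underflow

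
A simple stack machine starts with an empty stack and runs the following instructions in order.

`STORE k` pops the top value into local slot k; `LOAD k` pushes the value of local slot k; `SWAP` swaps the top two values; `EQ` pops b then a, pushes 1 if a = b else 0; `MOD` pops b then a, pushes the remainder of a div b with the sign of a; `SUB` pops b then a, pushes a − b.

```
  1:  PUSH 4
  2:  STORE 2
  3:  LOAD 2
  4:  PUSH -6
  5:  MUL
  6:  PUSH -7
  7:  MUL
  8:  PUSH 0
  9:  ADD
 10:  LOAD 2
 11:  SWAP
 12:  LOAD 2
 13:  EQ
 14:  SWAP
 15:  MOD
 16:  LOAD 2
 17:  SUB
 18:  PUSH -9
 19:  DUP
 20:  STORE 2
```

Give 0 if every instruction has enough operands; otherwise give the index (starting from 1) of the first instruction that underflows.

0

PUSH 4  -> 4
STORE 2 -> (empty)
LOAD 2  -> 4
PUSH -6 -> 4 -6
MUL     -> -24
PUSH -7 -> -24 -7
MUL     -> 168
PUSH 0  -> 168 0
ADD     -> 168
LOAD 2  -> 168 4
SWAP    -> 4 168
LOAD 2  -> 4 168 4
EQ      -> 4 0
SWAP    -> 0 4
MOD     -> 0
LOAD 2  -> 0 4
SUB     -> -4
PUSH -9 -> -4 -9
DUP     -> -4 -9 -9
STORE 2 -> -4 -9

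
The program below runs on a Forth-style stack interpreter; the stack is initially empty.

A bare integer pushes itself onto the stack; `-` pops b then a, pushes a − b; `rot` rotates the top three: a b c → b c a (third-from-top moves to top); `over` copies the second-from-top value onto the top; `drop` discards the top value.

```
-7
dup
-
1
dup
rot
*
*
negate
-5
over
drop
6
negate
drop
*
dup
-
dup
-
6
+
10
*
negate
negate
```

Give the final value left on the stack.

60

-7     → -7
dup    → -7 -7
-      → 0
1      → 0 1
dup    → 0 1 1
rot    → 1 1 0
*      → 1 0
*      → 0
negate → 0
-5     → 0 -5
over   → 0 -5 0
drop   → 0 -5
6      → 0 -5 6
negate → 0 -5 -6
drop   → 0 -5
*      → 0
dup    → 0 0
-      → 0
dup    → 0 0
-      → 0
6      → 0 6
+      → 6
10     → 6 10
*      → 60
negate → -60
negate → 60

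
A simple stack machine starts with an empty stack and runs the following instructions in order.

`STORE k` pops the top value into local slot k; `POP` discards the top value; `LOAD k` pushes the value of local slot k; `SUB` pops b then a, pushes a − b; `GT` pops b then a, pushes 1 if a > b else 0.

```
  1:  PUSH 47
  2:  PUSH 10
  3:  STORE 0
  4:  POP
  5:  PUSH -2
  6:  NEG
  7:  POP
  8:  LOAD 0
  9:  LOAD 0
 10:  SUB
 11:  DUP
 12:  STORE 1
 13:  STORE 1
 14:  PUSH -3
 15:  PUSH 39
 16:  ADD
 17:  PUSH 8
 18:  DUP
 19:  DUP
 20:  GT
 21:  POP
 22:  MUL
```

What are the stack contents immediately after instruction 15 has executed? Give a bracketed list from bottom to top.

PUSH 47  47
PUSH 10  47 10
STORE 0  47
POP      (empty)
PUSH -2  -2
NEG      2
POP      (empty)
LOAD 0   10
LOAD 0   10 10
SUB      0
DUP      0 0
STORE 1  0
STORE 1  (empty)
PUSH -3  -3
PUSH 39  -3 39

[-3, 39]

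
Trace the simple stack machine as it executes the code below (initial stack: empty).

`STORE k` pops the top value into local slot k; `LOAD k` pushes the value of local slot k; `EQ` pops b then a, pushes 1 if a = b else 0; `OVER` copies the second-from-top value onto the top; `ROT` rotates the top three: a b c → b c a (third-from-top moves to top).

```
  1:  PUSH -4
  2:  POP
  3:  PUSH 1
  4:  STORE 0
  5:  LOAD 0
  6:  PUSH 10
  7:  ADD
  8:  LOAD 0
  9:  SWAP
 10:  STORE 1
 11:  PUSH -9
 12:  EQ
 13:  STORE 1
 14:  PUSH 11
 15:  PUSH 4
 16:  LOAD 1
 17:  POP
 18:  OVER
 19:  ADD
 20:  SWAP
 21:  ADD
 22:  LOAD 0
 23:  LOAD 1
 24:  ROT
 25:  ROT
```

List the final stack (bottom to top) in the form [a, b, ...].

PUSH -4  -4
POP      (empty)
PUSH 1   1
STORE 0  (empty)
LOAD 0   1
PUSH 10  1 10
ADD      11
LOAD 0   11 1
SWAP     1 11
STORE 1  1
PUSH -9  1 -9
EQ       0
STORE 1  (empty)
PUSH 11  11
PUSH 4   11 4
LOAD 1   11 4 0
POP      11 4
OVER     11 4 11
ADD      11 15
SWAP     15 11
ADD      26
LOAD 0   26 1
LOAD 1   26 1 0
ROT      1 0 26
ROT      0 26 1

[0, 26, 1]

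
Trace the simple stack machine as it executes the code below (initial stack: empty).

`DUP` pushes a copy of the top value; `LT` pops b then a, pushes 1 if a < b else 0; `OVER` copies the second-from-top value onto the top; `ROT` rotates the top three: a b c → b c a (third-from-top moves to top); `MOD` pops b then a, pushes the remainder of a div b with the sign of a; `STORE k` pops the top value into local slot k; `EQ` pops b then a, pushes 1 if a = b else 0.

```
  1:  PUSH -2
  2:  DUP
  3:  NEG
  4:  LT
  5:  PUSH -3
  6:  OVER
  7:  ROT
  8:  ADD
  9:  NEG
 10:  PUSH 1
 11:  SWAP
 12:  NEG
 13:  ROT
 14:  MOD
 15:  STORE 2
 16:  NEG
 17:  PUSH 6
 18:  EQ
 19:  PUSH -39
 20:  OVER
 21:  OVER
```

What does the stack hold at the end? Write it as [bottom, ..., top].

[0, -39, 0, -39]

PUSH -2   [-2]
DUP       [-2, -2]
NEG       [-2, 2]
LT        [1]
PUSH -3   [1, -3]
OVER      [1, -3, 1]
ROT       [-3, 1, 1]
ADD       [-3, 2]
NEG       [-3, -2]
PUSH 1    [-3, -2, 1]
SWAP      [-3, 1, -2]
NEG       [-3, 1, 2]
ROT       [1, 2, -3]
MOD       [1, 2]
STORE 2   [1]
NEG       [-1]
PUSH 6    [-1, 6]
EQ        [0]
PUSH -39  [0, -39]
OVER      [0, -39, 0]
OVER      [0, -39, 0, -39]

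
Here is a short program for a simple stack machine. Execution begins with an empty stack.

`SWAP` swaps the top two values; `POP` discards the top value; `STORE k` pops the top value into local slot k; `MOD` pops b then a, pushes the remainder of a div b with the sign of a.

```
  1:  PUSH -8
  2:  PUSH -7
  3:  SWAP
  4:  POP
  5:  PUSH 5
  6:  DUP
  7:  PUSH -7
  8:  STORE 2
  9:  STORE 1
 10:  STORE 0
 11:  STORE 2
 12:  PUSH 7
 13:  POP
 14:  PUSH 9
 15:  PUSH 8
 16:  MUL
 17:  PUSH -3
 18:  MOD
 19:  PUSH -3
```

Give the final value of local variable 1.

5

PUSH -8 -> [-8]
PUSH -7 -> [-8, -7]
SWAP    -> [-7, -8]
POP     -> [-7]
PUSH 5  -> [-7, 5]
DUP     -> [-7, 5, 5]
PUSH -7 -> [-7, 5, 5, -7]
STORE 2 -> [-7, 5, 5]
STORE 1 -> [-7, 5]
STORE 0 -> [-7]
STORE 2 -> []
PUSH 7  -> [7]
POP     -> []
PUSH 9  -> [9]
PUSH 8  -> [9, 8]
MUL     -> [72]
PUSH -3 -> [72, -3]
MOD     -> [0]
PUSH -3 -> [0, -3]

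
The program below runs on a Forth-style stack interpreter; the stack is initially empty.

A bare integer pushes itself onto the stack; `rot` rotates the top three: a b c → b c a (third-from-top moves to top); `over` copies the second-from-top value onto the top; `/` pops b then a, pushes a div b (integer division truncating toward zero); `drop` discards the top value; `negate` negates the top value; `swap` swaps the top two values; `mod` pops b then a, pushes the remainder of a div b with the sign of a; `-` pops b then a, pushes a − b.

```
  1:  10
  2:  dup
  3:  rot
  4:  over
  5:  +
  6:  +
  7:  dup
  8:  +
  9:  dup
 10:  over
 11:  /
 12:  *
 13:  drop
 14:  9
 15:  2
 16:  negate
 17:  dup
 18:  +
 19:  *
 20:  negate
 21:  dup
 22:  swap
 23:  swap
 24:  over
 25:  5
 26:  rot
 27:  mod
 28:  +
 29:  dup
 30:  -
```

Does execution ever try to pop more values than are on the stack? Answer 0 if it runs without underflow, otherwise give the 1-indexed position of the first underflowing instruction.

10  → [10]
dup → [10, 10]
rot  — needs 3 operands, stack has 2 → underflow

3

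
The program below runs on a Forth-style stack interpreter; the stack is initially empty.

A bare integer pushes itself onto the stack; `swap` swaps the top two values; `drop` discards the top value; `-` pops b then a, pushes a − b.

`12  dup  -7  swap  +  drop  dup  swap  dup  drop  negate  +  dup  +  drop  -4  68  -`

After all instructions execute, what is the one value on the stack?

-72

12     -> [12]
dup    -> [12, 12]
-7     -> [12, 12, -7]
swap   -> [12, -7, 12]
+      -> [12, 5]
drop   -> [12]
dup    -> [12, 12]
swap   -> [12, 12]
dup    -> [12, 12, 12]
drop   -> [12, 12]
negate -> [12, -12]
+      -> [0]
dup    -> [0, 0]
+      -> [0]
drop   -> []
-4     -> [-4]
68     -> [-4, 68]
-      -> [-72]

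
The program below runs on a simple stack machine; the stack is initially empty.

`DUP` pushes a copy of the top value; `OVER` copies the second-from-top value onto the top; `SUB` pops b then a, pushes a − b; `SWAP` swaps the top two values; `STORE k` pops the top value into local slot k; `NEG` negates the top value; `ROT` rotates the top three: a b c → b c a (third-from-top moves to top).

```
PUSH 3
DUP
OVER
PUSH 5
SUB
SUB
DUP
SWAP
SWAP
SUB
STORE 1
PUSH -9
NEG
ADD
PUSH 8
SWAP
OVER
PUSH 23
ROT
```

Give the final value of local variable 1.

0

PUSH 3  → [3]
DUP     → [3, 3]
OVER    → [3, 3, 3]
PUSH 5  → [3, 3, 3, 5]
SUB     → [3, 3, -2]
SUB     → [3, 5]
DUP     → [3, 5, 5]
SWAP    → [3, 5, 5]
SWAP    → [3, 5, 5]
SUB     → [3, 0]
STORE 1 → [3]
PUSH -9 → [3, -9]
NEG     → [3, 9]
ADD     → [12]
PUSH 8  → [12, 8]
SWAP    → [8, 12]
OVER    → [8, 12, 8]
PUSH 23 → [8, 12, 8, 23]
ROT     → [8, 8, 23, 12]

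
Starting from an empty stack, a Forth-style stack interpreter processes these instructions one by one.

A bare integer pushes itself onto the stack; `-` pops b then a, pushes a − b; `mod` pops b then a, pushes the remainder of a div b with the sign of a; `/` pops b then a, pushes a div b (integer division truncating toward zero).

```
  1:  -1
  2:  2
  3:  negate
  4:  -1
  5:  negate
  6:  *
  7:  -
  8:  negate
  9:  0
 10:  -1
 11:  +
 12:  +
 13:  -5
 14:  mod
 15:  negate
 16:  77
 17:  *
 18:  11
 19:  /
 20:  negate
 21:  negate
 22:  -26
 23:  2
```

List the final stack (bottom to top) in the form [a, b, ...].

-1     -> -1
2      -> -1 2
negate -> -1 -2
-1     -> -1 -2 -1
negate -> -1 -2 1
*      -> -1 -2
-      -> 1
negate -> -1
0      -> -1 0
-1     -> -1 0 -1
+      -> -1 -1
+      -> -2
-5     -> -2 -5
mod    -> -2
negate -> 2
77     -> 2 77
*      -> 154
11     -> 154 11
/      -> 14
negate -> -14
negate -> 14
-26    -> 14 -26
2      -> 14 -26 2

[14, -26, 2]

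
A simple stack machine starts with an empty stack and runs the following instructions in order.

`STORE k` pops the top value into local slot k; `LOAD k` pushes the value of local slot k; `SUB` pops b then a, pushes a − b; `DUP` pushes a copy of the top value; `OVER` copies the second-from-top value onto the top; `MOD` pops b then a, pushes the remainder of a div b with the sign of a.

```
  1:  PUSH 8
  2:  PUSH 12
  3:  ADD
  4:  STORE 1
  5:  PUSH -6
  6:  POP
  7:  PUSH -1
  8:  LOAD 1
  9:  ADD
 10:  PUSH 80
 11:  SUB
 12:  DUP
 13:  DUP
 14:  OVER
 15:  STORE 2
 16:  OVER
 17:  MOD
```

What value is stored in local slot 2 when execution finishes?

PUSH 8  -> [8]
PUSH 12 -> [8, 12]
ADD     -> [20]
STORE 1 -> []
PUSH -6 -> [-6]
POP     -> []
PUSH -1 -> [-1]
LOAD 1  -> [-1, 20]
ADD     -> [19]
PUSH 80 -> [19, 80]
SUB     -> [-61]
DUP     -> [-61, -61]
DUP     -> [-61, -61, -61]
OVER    -> [-61, -61, -61, -61]
STORE 2 -> [-61, -61, -61]
OVER    -> [-61, -61, -61, -61]
MOD     -> [-61, -61, 0]

-61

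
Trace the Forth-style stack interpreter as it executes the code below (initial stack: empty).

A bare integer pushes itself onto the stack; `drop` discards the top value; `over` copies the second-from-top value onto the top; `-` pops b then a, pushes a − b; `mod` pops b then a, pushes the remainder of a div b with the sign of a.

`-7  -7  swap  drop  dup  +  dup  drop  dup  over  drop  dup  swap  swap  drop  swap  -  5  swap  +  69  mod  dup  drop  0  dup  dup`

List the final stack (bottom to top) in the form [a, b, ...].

-7   → -7
-7   → -7 -7
swap → -7 -7
drop → -7
dup  → -7 -7
+    → -14
dup  → -14 -14
drop → -14
dup  → -14 -14
over → -14 -14 -14
drop → -14 -14
dup  → -14 -14 -14
swap → -14 -14 -14
swap → -14 -14 -14
drop → -14 -14
swap → -14 -14
-    → 0
5    → 0 5
swap → 5 0
+    → 5
69   → 5 69
mod  → 5
dup  → 5 5
drop → 5
0    → 5 0
dup  → 5 0 0
dup  → 5 0 0 0

[5, 0, 0, 0]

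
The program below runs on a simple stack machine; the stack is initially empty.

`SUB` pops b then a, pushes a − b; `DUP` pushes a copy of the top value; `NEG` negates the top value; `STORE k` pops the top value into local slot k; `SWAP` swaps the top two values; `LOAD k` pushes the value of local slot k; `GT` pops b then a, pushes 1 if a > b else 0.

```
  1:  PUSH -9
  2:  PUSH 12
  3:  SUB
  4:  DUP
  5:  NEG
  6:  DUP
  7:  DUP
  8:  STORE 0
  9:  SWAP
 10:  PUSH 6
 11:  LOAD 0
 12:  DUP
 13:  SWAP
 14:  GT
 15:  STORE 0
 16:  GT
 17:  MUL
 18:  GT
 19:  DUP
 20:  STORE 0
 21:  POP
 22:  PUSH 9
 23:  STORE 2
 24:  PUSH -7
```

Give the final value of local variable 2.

9

PUSH -9 -> -9
PUSH 12 -> -9 12
SUB     -> -21
DUP     -> -21 -21
NEG     -> -21 21
DUP     -> -21 21 21
DUP     -> -21 21 21 21
STORE 0 -> -21 21 21
SWAP    -> -21 21 21
PUSH 6  -> -21 21 21 6
LOAD 0  -> -21 21 21 6 21
DUP     -> -21 21 21 6 21 21
SWAP    -> -21 21 21 6 21 21
GT      -> -21 21 21 6 0
STORE 0 -> -21 21 21 6
GT      -> -21 21 1
MUL     -> -21 21
GT      -> 0
DUP     -> 0 0
STORE 0 -> 0
POP     -> (empty)
PUSH 9  -> 9
STORE 2 -> (empty)
PUSH -7 -> -7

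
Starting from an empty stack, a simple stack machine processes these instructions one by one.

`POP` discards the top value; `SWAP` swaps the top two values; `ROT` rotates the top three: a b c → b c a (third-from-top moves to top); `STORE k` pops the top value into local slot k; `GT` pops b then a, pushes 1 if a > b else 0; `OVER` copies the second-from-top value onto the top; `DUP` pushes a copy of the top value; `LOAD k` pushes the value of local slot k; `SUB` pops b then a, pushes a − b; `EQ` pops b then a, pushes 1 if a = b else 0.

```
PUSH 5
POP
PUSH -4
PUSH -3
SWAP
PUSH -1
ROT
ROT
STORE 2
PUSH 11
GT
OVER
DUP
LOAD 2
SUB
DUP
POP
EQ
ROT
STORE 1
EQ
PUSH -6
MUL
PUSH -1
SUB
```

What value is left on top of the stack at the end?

-5

PUSH 5  : [5]
POP     : []
PUSH -4 : [-4]
PUSH -3 : [-4, -3]
SWAP    : [-3, -4]
PUSH -1 : [-3, -4, -1]
ROT     : [-4, -1, -3]
ROT     : [-1, -3, -4]
STORE 2 : [-1, -3]
PUSH 11 : [-1, -3, 11]
GT      : [-1, 0]
OVER    : [-1, 0, -1]
DUP     : [-1, 0, -1, -1]
LOAD 2  : [-1, 0, -1, -1, -4]
SUB     : [-1, 0, -1, 3]
DUP     : [-1, 0, -1, 3, 3]
POP     : [-1, 0, -1, 3]
EQ      : [-1, 0, 0]
ROT     : [0, 0, -1]
STORE 1 : [0, 0]
EQ      : [1]
PUSH -6 : [1, -6]
MUL     : [-6]
PUSH -1 : [-6, -1]
SUB     : [-5]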